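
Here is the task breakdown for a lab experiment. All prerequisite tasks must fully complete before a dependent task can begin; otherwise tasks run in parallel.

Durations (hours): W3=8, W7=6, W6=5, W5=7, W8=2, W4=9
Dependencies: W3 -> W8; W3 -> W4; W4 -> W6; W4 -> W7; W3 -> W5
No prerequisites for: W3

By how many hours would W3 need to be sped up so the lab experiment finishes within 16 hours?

7

Current finish: 23 hours; target: 16.
W3 is on every critical path, so each hour cut from W3 cuts the finish by one (this holds down to a finish of 16).
Need 23 − 16 = 7 hours off W3 → W3 becomes 1 hour, finish becomes 16.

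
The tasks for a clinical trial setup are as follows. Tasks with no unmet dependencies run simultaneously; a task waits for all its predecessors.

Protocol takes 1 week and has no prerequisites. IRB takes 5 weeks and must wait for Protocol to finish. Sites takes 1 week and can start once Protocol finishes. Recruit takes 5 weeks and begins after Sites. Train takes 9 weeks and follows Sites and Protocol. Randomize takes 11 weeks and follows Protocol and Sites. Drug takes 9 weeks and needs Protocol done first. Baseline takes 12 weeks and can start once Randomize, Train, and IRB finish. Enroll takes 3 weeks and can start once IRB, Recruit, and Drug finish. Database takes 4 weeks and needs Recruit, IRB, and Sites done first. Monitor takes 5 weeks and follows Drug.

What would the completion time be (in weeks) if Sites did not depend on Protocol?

24

With the dependency in place, Protocol→Sites→Randomize→Baseline = 1+1+11+12 = 25 sets the finish at 25 weeks.
Without Protocol→Sites, Sites's earliest start moves from 1 to 0.
New critical path: Protocol→Randomize→Baseline = 1+11+12 = 24 ⇒ 24 weeks.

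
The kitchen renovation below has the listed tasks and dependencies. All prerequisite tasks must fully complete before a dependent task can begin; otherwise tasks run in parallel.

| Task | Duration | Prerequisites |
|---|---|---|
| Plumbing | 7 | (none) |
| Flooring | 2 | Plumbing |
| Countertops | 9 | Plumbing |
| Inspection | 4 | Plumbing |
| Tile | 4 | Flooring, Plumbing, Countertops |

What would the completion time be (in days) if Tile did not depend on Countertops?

16

Original critical path: Plumbing→Countertops→Tile = 7+9+4 = 20 ⇒ 20 days.
Without Countertops→Tile, Tile's earliest start moves from 16 to 9.
The longest chain is now Plumbing→Countertops = 7+9 = 16, so the schedule takes 16 days.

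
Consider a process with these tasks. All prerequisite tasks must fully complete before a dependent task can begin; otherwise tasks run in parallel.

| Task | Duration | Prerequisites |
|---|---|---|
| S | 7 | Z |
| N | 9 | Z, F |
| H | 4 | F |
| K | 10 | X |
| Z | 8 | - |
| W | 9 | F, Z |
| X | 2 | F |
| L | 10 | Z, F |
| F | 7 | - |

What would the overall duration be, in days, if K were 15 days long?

The binding path is F→X→K = 7+2+10 = 19; finish at 19 days.
K is on the critical path; changing it to 15 makes that path 24 days.
The critical path is still F→X→K; finish is now 24 days.

24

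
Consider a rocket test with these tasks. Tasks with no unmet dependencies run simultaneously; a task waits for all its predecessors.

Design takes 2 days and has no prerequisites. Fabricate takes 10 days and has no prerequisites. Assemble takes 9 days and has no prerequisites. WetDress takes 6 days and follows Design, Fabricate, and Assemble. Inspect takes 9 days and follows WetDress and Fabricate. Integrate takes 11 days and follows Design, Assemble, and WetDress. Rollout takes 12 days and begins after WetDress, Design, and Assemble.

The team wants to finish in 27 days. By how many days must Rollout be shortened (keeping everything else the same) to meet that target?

1

Current finish: 28 days; target: 27.
Rollout is on every critical path, so each day cut from Rollout cuts the finish by one (this holds down to a finish of 27).
Need 28 − 27 = 1 day off Rollout → Rollout becomes 11 days, finish becomes 27.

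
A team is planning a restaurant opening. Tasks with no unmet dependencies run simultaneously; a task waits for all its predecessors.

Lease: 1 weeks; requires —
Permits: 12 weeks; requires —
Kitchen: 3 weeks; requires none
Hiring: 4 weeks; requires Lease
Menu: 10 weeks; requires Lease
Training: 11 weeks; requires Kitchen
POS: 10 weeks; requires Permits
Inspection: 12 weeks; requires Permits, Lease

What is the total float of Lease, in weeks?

The longest chain is Permits→Inspection = 12+12 = 24; overall finish 24 weeks.
Lease finishes as early as 1 and must finish by 12.
Float = 24 − 13 = 11.

11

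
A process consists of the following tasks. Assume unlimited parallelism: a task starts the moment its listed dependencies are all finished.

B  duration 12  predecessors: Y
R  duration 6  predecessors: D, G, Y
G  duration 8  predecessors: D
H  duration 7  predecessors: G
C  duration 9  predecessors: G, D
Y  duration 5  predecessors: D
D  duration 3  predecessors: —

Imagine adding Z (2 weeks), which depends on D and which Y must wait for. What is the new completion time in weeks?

22

Originally the process takes 20 weeks.
With Z inserted, Y now waits for max(D, Z).
New critical path: D→Z→Y→B = 3+2+5+12 = 22 ⇒ 22 weeks.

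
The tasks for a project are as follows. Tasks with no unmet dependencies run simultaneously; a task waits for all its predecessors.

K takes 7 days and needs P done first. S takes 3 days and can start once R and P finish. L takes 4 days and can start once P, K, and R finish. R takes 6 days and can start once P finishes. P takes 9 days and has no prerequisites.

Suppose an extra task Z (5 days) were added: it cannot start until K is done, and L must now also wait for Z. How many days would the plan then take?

25

Originally the plan takes 20 days.
With Z inserted, L now waits for max(P, K, R, Z).
New critical path: P→K→Z→L = 9+7+5+4 = 25 ⇒ 25 days.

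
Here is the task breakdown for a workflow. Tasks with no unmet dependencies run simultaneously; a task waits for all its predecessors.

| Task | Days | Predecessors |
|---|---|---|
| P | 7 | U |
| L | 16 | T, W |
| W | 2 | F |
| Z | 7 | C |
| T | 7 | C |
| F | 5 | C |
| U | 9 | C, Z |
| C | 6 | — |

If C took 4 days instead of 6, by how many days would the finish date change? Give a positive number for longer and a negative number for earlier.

-2

Baseline: C→Z→U→P = 6+7+9+7 = 29 → 29 days.
Since C is critical, the -2 change carries straight to that chain (now 27 days).
That remains the longest chain; total 27 days.
Change in finish: 27 − 29 = -2 days.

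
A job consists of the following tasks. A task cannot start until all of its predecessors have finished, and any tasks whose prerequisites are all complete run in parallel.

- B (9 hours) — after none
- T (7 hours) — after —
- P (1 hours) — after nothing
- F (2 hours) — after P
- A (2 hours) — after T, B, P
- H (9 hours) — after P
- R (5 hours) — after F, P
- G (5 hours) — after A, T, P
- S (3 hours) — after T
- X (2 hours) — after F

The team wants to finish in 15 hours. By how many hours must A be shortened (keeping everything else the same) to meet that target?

Current finish: 16 hours; target: 15.
A is on every critical path, so each hour cut from A cuts the finish by one (this holds down to a finish of 15).
Need 16 − 15 = 1 hour off A → A becomes 1 hour, finish becomes 15.

1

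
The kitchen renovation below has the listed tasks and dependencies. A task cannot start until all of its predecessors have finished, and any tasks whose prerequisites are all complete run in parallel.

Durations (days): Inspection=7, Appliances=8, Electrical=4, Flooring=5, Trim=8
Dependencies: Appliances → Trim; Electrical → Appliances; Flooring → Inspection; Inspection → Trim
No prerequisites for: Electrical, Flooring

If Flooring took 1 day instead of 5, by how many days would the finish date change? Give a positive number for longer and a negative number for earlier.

0

Actual critical path: Flooring→Inspection→Trim = 5+7+8 = 20 ⇒ 20 days.
Since Flooring is critical, the -4 change carries straight to that chain (now 16 days).
The binding chain switches to Electrical→Appliances→Trim = 4+8+8 = 20; finish 20 days.
Change in finish: 20 − 20 = +0 days.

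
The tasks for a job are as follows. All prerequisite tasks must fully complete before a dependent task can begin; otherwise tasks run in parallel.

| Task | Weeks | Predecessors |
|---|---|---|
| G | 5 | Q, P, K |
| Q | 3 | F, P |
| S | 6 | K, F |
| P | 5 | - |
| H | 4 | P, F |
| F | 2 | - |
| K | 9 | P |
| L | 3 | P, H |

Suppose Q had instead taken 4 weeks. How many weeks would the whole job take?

20

Actual critical path: P→K→S = 5+9+6 = 20 ⇒ 20 weeks.
Q has 7 weeks of float (longest path through it is 13).
That remains the longest chain; total 20 weeks.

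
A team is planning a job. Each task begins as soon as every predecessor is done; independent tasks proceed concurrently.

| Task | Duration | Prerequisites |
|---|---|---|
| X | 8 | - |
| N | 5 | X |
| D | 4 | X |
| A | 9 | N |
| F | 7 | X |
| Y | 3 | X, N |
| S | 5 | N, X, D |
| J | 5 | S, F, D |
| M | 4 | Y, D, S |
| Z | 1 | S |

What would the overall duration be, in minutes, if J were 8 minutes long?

26

Baseline: X→N→S→J = 8+5+5+5 = 23 → 23 minutes.
Since J is critical, the +3 change carries straight to that chain (now 26 minutes).
That remains the longest chain; total 26 minutes.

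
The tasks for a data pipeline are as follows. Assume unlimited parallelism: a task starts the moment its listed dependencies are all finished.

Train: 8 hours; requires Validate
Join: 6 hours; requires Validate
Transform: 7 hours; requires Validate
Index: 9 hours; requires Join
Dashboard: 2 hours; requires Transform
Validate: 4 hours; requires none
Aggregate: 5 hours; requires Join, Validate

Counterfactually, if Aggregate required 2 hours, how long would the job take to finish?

19

The binding path is Validate→Join→Index = 4+6+9 = 19; finish at 19 hours.
Aggregate has 4 hours of float (longest path through it is 15).
The critical path is still Validate→Join→Index; finish is now 19 hours.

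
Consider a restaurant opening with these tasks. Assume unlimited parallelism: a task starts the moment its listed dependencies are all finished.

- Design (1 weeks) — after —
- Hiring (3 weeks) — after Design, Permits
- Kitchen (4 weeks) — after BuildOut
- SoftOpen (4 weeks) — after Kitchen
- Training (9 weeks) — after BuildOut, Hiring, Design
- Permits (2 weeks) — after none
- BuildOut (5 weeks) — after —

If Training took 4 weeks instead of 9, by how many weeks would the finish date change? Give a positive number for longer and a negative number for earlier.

-1

The binding path is Permits→Hiring→Training = 2+3+9 = 14; finish at 14 weeks.
Training lies on that path, so at 4 weeks the path becomes 9 weeks.
New critical path: BuildOut→Kitchen→SoftOpen = 5+4+4 = 13 ⇒ 13 weeks.
Change in finish: 13 − 14 = -1 weeks.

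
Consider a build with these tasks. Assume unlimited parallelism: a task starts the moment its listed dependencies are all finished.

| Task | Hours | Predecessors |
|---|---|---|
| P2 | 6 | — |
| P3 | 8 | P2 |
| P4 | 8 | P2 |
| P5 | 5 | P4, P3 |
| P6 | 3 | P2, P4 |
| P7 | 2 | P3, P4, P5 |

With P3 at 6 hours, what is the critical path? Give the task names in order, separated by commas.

P2, P4, P5, P7

Critical path before the change: P2→P3→P5→P7 = 6+8+5+2 = 21 giving 21 hours.
Since P3 is critical, the -2 change carries straight to that chain (now 19 hours).
Now P2→P4→P5→P7 = 6+8+5+2 = 21 is longest, so the finish becomes 21 hours.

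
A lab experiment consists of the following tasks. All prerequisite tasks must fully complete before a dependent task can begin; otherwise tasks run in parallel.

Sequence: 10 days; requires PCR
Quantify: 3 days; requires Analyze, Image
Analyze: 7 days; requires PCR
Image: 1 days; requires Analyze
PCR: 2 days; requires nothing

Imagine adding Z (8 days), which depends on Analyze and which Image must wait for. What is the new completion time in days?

Originally the project takes 13 days.
With Z inserted, Image now waits for max(Analyze, Z).
New critical path: PCR→Analyze→Z→Image→Quantify = 2+7+8+1+3 = 21 ⇒ 21 days.

21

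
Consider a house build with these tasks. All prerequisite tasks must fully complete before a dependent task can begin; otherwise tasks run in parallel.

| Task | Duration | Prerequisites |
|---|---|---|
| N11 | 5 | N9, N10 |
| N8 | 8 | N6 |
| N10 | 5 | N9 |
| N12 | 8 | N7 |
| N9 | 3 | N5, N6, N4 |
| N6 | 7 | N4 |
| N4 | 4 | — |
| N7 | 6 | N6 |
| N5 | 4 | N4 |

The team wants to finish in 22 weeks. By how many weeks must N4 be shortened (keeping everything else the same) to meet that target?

3

Current finish: 25 weeks; target: 22.
N4 is on every critical path, so each week cut from N4 cuts the finish by one (this holds down to a finish of 22).
Need 25 − 22 = 3 weeks off N4 → N4 becomes 1 week, finish becomes 22.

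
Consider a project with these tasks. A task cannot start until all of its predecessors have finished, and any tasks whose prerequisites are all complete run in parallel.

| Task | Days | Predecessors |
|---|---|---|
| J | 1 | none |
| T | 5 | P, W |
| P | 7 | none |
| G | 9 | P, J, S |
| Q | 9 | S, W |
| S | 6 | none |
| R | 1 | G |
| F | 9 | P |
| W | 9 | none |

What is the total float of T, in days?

The longest chain is W→Q = 9+9 = 18; overall finish 18 days.
Longest path through T: 14 days (earliest finish 14, latest finish 18).
So T can slip 18 − 14 = 4 days.

4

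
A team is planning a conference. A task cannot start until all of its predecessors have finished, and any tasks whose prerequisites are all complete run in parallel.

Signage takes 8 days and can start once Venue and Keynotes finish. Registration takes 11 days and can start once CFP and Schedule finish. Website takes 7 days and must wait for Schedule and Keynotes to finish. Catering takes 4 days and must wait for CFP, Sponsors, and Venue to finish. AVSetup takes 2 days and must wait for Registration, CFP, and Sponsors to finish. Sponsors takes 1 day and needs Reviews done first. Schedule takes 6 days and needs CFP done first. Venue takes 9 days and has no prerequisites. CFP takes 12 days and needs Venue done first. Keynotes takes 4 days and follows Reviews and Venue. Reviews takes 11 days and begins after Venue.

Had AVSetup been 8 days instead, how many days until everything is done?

46

Actual critical path: Venue→CFP→Schedule→Registration→AVSetup = 9+12+6+11+2 = 40 ⇒ 40 days.
AVSetup is on the critical path; changing it to 8 makes that path 46 days.
That remains the longest chain; total 46 days.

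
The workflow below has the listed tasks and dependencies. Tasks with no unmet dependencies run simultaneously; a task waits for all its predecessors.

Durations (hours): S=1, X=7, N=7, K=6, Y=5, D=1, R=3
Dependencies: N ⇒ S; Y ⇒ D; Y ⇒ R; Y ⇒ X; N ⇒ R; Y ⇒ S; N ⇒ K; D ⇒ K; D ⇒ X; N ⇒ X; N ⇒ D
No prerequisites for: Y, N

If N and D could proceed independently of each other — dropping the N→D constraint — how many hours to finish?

14

With the dependency in place, N→D→X = 7+1+7 = 15 sets the finish at 15 hours.
Without N→D, D's earliest start moves from 7 to 5.
After: N→X = 7+7 = 14 → 14 hours.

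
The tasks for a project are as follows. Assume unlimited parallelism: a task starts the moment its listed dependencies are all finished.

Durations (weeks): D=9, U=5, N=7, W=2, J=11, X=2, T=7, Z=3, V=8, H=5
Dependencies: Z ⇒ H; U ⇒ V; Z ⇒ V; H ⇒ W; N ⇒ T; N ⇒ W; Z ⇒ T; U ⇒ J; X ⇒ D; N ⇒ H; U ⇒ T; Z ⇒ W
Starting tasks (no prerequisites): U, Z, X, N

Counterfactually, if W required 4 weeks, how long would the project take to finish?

16

The binding path is U→J = 5+11 = 16; finish at 16 weeks.
The longest path through W is only 14 weeks, so W has float 2.
That remains the longest chain; total 16 weeks.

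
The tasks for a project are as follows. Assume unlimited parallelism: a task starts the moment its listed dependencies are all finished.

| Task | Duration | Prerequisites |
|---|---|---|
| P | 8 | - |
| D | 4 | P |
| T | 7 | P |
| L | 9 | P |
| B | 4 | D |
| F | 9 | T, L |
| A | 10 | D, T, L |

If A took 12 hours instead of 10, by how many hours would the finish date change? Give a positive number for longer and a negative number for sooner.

Actual critical path: P→L→A = 8+9+10 = 27 ⇒ 27 hours.
A lies on that path, so at 12 hours the path becomes 29 hours.
The critical path is still P→L→A; finish is now 29 hours.
Change in finish: 29 − 27 = +2 hours.

2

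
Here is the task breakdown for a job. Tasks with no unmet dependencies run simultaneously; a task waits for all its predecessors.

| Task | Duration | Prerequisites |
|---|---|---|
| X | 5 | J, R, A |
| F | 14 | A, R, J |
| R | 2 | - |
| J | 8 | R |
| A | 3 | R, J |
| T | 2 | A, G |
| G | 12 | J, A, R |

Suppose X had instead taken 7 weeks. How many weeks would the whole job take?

Critical path before the change: R→J→A→F = 2+8+3+14 = 27 giving 27 weeks.
X is off the critical path — its longest chain is 18 weeks, giving 9 of slack.
The critical path is still R→J→A→F; finish is now 27 weeks.

27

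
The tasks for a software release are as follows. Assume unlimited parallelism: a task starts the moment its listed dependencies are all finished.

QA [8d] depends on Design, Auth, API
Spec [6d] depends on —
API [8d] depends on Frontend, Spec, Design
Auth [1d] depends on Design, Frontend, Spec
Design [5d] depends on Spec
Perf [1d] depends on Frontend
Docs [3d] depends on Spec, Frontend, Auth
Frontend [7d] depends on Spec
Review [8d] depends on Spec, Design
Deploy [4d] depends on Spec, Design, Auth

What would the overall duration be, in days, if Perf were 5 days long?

29

Baseline: Spec→Frontend→API→QA = 6+7+8+8 = 29 → 29 days.
Perf has 15 days of float (longest path through it is 14).
That remains the longest chain; total 29 days.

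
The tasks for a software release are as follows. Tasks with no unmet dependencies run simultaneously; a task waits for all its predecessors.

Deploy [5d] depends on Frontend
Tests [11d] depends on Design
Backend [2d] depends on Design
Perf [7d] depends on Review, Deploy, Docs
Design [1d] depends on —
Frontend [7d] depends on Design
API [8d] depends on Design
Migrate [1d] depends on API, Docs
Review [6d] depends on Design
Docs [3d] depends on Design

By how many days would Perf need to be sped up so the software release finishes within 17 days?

Current finish: 20 days; target: 17.
Perf is on every critical path, so each day cut from Perf cuts the finish by one (this holds down to a finish of 14).
Need 20 − 17 = 3 days off Perf → Perf becomes 4 days, finish becomes 17.

3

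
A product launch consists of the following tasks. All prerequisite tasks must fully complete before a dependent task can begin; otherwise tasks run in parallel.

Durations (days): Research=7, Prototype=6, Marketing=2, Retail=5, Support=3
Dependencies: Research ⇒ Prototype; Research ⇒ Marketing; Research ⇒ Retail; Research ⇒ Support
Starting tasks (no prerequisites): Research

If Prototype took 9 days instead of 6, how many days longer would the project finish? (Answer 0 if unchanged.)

Actual critical path: Research→Prototype = 7+6 = 13 ⇒ 13 days.
Prototype is on the critical path; changing it to 9 makes that path 16 days.
The critical path is still Research→Prototype; finish is now 16 days.
Change in finish: 16 − 13 = +3 days.

3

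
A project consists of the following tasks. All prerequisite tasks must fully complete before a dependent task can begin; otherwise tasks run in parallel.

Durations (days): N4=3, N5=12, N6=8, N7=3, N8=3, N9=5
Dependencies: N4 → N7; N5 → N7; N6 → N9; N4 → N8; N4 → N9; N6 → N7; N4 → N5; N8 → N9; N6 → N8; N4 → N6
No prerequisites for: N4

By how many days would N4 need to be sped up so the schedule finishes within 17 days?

Current finish: 19 days; target: 17.
N4 is on every critical path, so each day cut from N4 cuts the finish by one (this holds down to a finish of 17).
Need 19 − 17 = 2 days off N4 → N4 becomes 1 day, finish becomes 17.

2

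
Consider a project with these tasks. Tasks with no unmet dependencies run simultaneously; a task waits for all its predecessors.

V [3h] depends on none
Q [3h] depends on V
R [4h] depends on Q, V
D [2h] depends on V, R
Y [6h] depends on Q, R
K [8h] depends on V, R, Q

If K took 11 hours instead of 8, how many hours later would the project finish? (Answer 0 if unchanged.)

Actual critical path: V→Q→R→K = 3+3+4+8 = 18 ⇒ 18 hours.
Since K is critical, the +3 change carries straight to that chain (now 21 hours).
That remains the longest chain; total 21 hours.
Change in finish: 21 − 18 = +3 hours.

3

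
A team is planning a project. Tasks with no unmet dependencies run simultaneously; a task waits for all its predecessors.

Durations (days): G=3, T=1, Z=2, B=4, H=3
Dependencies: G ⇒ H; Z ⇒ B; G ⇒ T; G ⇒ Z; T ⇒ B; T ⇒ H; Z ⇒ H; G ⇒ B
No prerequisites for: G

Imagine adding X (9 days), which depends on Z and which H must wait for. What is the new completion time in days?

Originally the job takes 9 days.
With X inserted, H now waits for max(Z, T, G, X).
New critical path: G→Z→X→H = 3+2+9+3 = 17 ⇒ 17 days.

17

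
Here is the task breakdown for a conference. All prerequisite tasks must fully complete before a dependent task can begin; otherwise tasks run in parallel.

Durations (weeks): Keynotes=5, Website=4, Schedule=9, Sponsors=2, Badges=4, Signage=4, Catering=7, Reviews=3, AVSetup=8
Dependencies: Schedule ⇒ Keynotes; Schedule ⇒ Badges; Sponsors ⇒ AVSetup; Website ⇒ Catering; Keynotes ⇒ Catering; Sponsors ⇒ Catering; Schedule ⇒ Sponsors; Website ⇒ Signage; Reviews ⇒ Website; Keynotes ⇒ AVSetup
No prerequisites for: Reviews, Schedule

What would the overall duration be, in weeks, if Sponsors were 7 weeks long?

Critical path before the change: Schedule→Keynotes→AVSetup = 9+5+8 = 22 giving 22 weeks.
Sponsors has 3 weeks of float (longest path through it is 19).
New critical path: Schedule→Sponsors→AVSetup = 9+7+8 = 24 ⇒ 24 weeks.

24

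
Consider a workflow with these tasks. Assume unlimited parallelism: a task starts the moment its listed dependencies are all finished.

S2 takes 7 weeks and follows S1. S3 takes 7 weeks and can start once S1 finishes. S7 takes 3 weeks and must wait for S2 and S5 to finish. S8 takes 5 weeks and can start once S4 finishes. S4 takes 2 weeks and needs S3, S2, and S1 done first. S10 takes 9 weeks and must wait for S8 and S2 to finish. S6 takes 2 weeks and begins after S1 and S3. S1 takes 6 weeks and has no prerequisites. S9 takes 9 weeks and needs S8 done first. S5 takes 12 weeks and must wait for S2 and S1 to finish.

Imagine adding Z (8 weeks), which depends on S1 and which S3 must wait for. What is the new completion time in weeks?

Originally the job takes 29 weeks.
With Z inserted, S3 now waits for max(S1, Z).
New critical path: S1→Z→S3→S4→S8→S9 = 6+8+7+2+5+9 = 37 ⇒ 37 weeks.

37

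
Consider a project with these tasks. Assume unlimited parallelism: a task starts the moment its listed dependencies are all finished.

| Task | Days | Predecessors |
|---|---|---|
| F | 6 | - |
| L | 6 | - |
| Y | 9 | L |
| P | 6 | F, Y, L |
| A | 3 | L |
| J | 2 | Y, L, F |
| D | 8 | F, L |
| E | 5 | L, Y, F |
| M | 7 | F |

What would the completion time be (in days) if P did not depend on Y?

20

Before: longest chain L→Y→P = 6+9+6 = 21, finish 21.
Without Y→P, P's earliest start moves from 15 to 6.
New critical path: L→Y→E = 6+9+5 = 20 ⇒ 20 days.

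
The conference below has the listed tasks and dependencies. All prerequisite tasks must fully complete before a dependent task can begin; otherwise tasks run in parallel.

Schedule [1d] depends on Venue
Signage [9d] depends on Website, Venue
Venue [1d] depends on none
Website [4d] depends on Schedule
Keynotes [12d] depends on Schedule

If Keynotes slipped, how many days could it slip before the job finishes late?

Critical path: Venue→Schedule→Website→Signage = 1+1+4+9 = 15, so the finish is 15 days.
Keynotes finishes as early as 14 and must finish by 15.
Float = 15 − 14 = 1.

1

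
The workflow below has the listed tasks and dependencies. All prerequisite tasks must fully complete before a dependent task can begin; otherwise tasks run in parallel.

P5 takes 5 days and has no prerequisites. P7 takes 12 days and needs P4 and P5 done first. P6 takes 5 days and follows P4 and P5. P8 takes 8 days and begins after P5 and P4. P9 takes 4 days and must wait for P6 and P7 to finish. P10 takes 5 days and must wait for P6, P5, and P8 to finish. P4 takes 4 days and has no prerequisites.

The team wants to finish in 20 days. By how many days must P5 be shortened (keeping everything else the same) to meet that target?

Current finish: 21 days; target: 20.
P5 is on every critical path, so each day cut from P5 cuts the finish by one (this holds down to a finish of 20).
Need 21 − 20 = 1 day off P5 → P5 becomes 4 days, finish becomes 20.

1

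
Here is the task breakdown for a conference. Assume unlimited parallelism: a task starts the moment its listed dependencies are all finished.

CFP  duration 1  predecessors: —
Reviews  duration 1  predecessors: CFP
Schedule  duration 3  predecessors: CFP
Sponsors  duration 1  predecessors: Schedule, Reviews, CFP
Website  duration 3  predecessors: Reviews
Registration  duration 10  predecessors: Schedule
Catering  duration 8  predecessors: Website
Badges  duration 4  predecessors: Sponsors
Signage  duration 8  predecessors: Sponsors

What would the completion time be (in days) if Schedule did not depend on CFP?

With the dependency in place, CFP→Schedule→Registration = 1+3+10 = 14 sets the finish at 14 days.
Without CFP→Schedule, Schedule's earliest start moves from 1 to 0.
After: CFP→Reviews→Website→Catering = 1+1+3+8 = 13 → 13 days.

13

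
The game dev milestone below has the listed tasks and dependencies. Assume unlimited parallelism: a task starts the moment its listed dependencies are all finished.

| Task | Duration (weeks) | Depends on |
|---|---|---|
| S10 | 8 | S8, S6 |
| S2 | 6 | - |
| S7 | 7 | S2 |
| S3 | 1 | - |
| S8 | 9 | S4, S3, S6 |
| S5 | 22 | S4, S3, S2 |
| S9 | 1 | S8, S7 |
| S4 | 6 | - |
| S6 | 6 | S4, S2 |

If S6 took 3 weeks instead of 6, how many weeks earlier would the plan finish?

1

Baseline: S2→S6→S8→S10 = 6+6+9+8 = 29 → 29 weeks.
S6 is on the critical path; changing it to 3 makes that path 26 weeks.
New critical path: S2→S5 = 6+22 = 28 ⇒ 28 weeks.
Change in finish: 28 − 29 = -1 weeks.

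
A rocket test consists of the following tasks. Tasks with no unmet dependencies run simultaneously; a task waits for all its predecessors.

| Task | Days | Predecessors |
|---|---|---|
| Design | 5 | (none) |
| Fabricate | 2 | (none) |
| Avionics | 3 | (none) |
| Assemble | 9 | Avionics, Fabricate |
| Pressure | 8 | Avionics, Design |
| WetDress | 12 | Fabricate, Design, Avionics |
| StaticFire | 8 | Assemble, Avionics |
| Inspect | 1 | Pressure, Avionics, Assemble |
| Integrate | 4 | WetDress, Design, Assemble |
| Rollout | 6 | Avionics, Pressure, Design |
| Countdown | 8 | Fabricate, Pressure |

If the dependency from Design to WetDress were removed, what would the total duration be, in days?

21

Before: longest chain Design→Pressure→Countdown = 5+8+8 = 21, finish 21.
Without Design→WetDress, WetDress's earliest start moves from 5 to 3.
New critical path: Design→Pressure→Countdown = 5+8+8 = 21 ⇒ 21 days.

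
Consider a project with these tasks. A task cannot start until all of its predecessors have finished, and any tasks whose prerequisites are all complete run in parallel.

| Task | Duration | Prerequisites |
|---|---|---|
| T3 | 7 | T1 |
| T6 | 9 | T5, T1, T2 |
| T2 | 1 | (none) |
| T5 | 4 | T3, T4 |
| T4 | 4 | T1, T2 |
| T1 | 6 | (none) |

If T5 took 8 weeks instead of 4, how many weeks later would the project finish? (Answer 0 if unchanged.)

4

As given, the longest chain is T1→T3→T5→T6 = 6+7+4+9 = 26, so the finish is 26 weeks.
Since T5 is critical, the +4 change carries straight to that chain (now 30 weeks).
The critical path is still T1→T3→T5→T6; finish is now 30 weeks.
Change in finish: 30 − 26 = +4 weeks.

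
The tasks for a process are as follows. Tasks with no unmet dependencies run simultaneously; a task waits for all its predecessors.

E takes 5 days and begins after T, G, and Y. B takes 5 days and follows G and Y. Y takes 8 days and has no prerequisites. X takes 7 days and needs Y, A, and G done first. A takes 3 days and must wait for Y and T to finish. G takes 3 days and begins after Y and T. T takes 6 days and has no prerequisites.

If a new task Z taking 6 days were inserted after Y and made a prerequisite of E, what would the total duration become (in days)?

Originally the project takes 18 days.
With Z inserted, E now waits for max(T, G, Y, Z).
New critical path: Y→Z→E = 8+6+5 = 19 ⇒ 19 days.

19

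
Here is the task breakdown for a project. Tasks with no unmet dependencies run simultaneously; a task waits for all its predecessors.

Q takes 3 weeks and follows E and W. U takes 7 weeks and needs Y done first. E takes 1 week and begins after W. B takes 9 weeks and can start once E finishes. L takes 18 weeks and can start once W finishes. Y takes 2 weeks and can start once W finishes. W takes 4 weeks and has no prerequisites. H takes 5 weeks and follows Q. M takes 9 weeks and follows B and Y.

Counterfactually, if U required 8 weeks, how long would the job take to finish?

Actual critical path: W→E→B→M = 4+1+9+9 = 23 ⇒ 23 weeks.
U has 10 weeks of float (longest path through it is 13).
No other chain overtakes it, so the finish is 23 weeks.

23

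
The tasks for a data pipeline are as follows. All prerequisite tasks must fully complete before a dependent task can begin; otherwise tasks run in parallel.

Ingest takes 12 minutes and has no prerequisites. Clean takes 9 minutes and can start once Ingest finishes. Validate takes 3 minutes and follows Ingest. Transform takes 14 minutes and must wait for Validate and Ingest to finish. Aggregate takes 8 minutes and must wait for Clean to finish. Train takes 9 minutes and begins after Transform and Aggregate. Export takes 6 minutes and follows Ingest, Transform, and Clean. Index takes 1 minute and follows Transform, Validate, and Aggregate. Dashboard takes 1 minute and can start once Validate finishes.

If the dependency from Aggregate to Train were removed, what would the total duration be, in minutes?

Original critical path: Ingest→Clean→Aggregate→Train = 12+9+8+9 = 38 ⇒ 38 minutes.
Dropping Aggregate→Train doesn't change Train's earliest start (29); another predecessor still binds.
New critical path: Ingest→Validate→Transform→Train = 12+3+14+9 = 38 ⇒ 38 minutes.

38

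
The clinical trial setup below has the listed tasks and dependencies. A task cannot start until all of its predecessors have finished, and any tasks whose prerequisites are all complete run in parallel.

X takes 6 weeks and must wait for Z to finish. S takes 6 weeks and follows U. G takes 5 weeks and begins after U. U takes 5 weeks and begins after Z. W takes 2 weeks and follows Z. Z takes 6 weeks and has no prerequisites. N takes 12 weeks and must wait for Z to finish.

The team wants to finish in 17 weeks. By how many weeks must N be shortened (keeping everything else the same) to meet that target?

1

Current finish: 18 weeks; target: 17.
N is on every critical path, so each week cut from N cuts the finish by one (this holds down to a finish of 17).
Need 18 − 17 = 1 week off N → N becomes 11 weeks, finish becomes 17.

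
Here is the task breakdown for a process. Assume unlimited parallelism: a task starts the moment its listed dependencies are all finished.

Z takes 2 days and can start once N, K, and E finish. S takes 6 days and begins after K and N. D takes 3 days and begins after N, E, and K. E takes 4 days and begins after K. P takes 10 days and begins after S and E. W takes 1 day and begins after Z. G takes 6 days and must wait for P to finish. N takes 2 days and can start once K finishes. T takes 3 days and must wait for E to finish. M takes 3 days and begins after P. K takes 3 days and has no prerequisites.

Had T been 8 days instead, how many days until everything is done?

As given, the longest chain is K→N→S→P→G = 3+2+6+10+6 = 27, so the finish is 27 days.
T is off the critical path — its longest chain is 10 days, giving 17 of slack.
No other chain overtakes it, so the finish is 27 days.

27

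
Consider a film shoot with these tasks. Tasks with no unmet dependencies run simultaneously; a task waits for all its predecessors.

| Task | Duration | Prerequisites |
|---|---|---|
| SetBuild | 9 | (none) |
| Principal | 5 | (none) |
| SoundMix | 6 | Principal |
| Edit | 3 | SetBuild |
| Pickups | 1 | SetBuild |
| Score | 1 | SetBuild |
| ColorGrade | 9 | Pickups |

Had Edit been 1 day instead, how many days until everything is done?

Actual critical path: SetBuild→Pickups→ColorGrade = 9+1+9 = 19 ⇒ 19 days.
Edit has 7 days of float (longest path through it is 12).
No other chain overtakes it, so the finish is 19 days.

19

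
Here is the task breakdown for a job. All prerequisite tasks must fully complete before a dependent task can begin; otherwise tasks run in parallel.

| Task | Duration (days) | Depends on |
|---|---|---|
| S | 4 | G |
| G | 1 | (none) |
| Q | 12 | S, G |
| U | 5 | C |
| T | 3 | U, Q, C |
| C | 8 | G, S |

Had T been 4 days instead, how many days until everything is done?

22

The binding path is G→S→C→U→T = 1+4+8+5+3 = 21; finish at 21 days.
T is on the critical path; changing it to 4 makes that path 22 days.
That remains the longest chain; total 22 days.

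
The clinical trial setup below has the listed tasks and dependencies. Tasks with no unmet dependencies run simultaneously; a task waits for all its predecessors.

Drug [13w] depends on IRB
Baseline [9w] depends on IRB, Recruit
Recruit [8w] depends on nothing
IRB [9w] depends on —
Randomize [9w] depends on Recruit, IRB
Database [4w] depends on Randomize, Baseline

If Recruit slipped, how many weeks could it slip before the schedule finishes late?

1

Critical path: IRB→Randomize→Database = 9+9+4 = 22, so the finish is 22 weeks.
Recruit finishes as early as 8 and must finish by 9.
So Recruit can slip 9 − 8 = 1 week.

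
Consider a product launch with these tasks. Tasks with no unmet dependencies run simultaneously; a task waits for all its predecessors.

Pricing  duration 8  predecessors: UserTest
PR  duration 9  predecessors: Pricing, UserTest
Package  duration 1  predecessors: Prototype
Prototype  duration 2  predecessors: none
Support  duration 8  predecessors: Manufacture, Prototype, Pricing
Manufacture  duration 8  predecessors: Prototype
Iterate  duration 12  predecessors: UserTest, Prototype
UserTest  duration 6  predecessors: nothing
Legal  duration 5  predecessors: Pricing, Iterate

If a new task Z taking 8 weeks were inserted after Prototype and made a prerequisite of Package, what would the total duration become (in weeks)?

23

Originally the plan takes 23 weeks.
With Z inserted, Package now waits for max(Prototype, Z).
New critical path: UserTest→Iterate→Legal = 6+12+5 = 23 ⇒ 23 weeks.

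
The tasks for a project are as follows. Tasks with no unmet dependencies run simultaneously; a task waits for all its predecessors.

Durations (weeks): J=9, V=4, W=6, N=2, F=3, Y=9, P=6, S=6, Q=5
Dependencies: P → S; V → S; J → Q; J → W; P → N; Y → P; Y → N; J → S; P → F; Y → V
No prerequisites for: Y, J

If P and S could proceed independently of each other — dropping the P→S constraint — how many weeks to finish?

19

Before: longest chain Y→P→S = 9+6+6 = 21, finish 21.
Without P→S, S's earliest start moves from 15 to 13.
The longest chain is now Y→V→S = 9+4+6 = 19, so the plan takes 19 weeks.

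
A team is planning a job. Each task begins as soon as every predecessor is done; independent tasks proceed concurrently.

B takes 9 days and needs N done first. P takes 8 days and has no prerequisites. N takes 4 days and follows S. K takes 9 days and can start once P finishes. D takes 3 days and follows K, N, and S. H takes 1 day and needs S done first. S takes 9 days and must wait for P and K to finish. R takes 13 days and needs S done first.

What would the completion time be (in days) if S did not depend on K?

30

Before: longest chain P→K→S→N→B = 8+9+9+4+9 = 39, finish 39.
Without K→S, S's earliest start moves from 17 to 8.
New critical path: P→S→N→B = 8+9+4+9 = 30 ⇒ 30 days.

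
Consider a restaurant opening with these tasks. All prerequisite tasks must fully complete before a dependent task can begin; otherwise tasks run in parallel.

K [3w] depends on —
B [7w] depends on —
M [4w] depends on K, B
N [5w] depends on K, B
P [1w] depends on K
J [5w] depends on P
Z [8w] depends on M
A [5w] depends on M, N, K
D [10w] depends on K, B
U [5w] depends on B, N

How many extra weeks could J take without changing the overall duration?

Critical path: B→M→Z = 7+4+8 = 19, so the finish is 19 weeks.
Longest path through J: 9 weeks (earliest finish 9, latest finish 19).
Float = 19 − 9 = 10.

10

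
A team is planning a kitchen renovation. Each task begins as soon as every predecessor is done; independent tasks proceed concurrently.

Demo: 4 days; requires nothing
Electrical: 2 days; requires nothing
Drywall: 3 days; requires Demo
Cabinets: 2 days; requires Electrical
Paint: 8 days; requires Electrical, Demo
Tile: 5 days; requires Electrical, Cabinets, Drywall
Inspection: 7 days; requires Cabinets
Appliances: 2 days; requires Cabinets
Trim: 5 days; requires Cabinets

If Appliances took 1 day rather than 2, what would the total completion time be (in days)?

The binding path is Demo→Drywall→Tile = 4+3+5 = 12; finish at 12 days.
Appliances has 6 days of float (longest path through it is 6).
No other chain overtakes it, so the finish is 12 days.

12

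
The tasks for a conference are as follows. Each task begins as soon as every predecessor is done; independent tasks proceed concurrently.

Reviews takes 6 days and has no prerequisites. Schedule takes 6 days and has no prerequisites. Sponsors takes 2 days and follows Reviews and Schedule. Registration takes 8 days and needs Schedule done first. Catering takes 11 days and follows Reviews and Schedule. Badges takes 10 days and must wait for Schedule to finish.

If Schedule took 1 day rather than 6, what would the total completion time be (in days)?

17

Critical path before the change: Schedule→Catering = 6+11 = 17 giving 17 days.
Schedule is on the critical path; changing it to 1 makes that path 12 days.
New critical path: Reviews→Catering = 6+11 = 17 ⇒ 17 days.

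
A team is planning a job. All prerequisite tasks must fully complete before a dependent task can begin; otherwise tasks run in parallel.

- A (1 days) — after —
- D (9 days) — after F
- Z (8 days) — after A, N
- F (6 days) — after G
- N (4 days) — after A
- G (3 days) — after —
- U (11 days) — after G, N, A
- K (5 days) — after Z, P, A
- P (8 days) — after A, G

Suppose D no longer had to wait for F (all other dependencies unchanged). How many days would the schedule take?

With the dependency in place, A→N→Z→K = 1+4+8+5 = 18 sets the finish at 18 days.
Without F→D, D's earliest start moves from 9 to 0.
New critical path: A→N→Z→K = 1+4+8+5 = 18 ⇒ 18 days.

18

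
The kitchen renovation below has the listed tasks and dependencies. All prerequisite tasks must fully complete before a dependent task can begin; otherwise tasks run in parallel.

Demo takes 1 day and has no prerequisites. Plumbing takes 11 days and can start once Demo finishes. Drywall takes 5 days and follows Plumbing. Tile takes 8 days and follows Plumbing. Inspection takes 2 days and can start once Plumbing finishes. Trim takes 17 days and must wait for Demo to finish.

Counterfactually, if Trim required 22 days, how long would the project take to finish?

Baseline: Demo→Plumbing→Tile = 1+11+8 = 20 → 20 days.
Trim has 2 days of float (longest path through it is 18).
New critical path: Demo→Trim = 1+22 = 23 ⇒ 23 days.

23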